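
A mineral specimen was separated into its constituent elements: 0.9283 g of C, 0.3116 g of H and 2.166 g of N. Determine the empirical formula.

CH4N2

C: 0.9283 g ÷ 12.01 g/mol = 0.07729 mol
H: 0.3116 g ÷ 1.008 g/mol = 0.3091 mol
N: 2.166 g ÷ 14.01 g/mol = 0.1546 mol
Smallest is C at 0.07729 mol; normalising gives C 1.000, H 3.999, N 2.000
≈ 1:4:2 → CH4N2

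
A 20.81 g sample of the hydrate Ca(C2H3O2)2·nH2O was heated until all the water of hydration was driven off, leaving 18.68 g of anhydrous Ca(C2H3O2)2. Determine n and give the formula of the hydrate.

Ca(C2H3O2)2·H2O

Mass of water lost = 20.81 − 18.68 = 2.13 g → 2.13 / 18.02 = 0.1182 mol H2O
Molar mass of Ca(C2H3O2)2 = 158.17 g/mol → mol Ca(C2H3O2)2 = 18.68 / 158.17 = 0.1181
n = 0.1182 / 0.1181 = 1.00 ≈ 1 → Ca(C2H3O2)2·H2O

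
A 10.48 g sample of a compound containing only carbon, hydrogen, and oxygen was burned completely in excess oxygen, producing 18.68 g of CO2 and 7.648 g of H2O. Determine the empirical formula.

mol C = 18.68 / 44.01 = 0.4244; mass C = 0.4244 × 12.01 = 5.098 g
mol H = 2 × (7.648 / 18.02) = 0.8488; mass H = 0.8488 × 1.008 = 0.8556 g
mass O = 10.48 − (5.953) = 4.527 g → mol O = 0.2829
Divide by the smallest (0.2829 mol O): C 1.500, H 3.000, O 1.000
Multiply by 2: C 3.00, H 6.00, O 2.00 → C3H6O2

C3H6O2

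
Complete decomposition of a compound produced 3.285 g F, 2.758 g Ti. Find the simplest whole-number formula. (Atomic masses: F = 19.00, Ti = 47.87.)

F: 3.285 g ÷ 19.00 g/mol = 0.1729 mol
Ti: 2.758 g ÷ 47.87 g/mol = 0.05761 mol
Divide by the smallest (0.05761 mol Ti): F 3.001, Ti 1.000
→ F3Ti

F3Ti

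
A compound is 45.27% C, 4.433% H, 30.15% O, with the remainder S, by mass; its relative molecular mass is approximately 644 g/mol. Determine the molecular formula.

Assume 100 g: 45.27 g C, 4.433 g H, 30.15 g O, 20.147 g S.
n(C) = 45.27/12.01 = 3.769, n(H) = 4.433/1.008 = 4.398, n(O) = 30.15/16.00 = 1.884, n(S) = 20.147/32.07 = 0.6282
Divide by the smallest (0.6282 mol S): C 6.000, H 7.000, O 3.000, S 1.000
≈ 6:7:3:1 → C6H7O3S
Empirical-formula mass = 159.19 g/mol
n = 644 / 159.19 = 4.05 ≈ 4
Molecular formula = (C6H7O3S)×4 = C24H28O12S4

C24H28O12S4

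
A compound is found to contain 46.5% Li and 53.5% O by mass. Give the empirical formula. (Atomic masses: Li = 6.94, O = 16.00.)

Assume 100 g: 46.5 g Li, 53.5 g O.
Moles — Li: 46.5 / 6.94 = 6.7 mol; O: 53.5 / 16.00 = 3.344 mol
Ratios (÷ 3.344): Li 2.004, O 1.000
Ratio ≈ 2:1, so the empirical formula is Li2O

Li2O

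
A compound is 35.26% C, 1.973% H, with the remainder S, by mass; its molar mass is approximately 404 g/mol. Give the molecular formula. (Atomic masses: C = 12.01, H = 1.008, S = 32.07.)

C12H8S8

Assume 100 g: 35.26 g C, 1.973 g H, 62.767 g S.
C: 35.26 g ÷ 12.01 g/mol = 2.936 mol
H: 1.973 g ÷ 1.008 g/mol = 1.957 mol
S: 62.767 g ÷ 32.07 g/mol = 1.957 mol
Divide by the smallest (1.957 mol S): C 1.500, H 1.000, S 1.000
×2: C 3.00, H 2.00, S 2.00 → C3H2S2
Empirical-formula mass = 102.19 g/mol
n = 404 / 102.19 = 3.95 ≈ 4
Molecular formula = (C3H2S2)×4 = C12H8S8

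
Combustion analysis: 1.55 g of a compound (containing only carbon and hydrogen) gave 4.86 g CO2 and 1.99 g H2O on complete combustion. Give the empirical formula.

CH2

mol C = 4.86 / 44.01 = 0.1104; mass C = 0.1104 × 12.01 = 1.326 g
mol H = 2 × (1.99 / 18.02) = 0.2209; mass H = 0.2209 × 1.008 = 0.2226 g
Smallest is C at 0.1104 mol; normalising gives C 1.000, H 2.000
Ratio ≈ 1:2, so the empirical formula is CH2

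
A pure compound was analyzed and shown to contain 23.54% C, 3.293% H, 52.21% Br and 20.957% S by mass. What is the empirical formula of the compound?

Assume 100 g: 23.54 g C, 3.293 g H, 52.21 g Br, 20.957 g S.
Moles — C: 23.54 / 12.01 = 1.96 mol; H: 3.293 / 1.008 = 3.267 mol; Br: 52.21 / 79.90 = 0.6534 mol; S: 20.957 / 32.07 = 0.6535 mol
Ratios (÷ 0.6534): C 3.000, H 4.999, Br 1.000, S 1.000
→ C3H5BrS

C3H5BrS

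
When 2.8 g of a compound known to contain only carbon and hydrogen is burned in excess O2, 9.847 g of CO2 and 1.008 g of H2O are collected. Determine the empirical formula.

mol C = 9.847 / 44.01 = 0.2237; mass C = 0.2237 × 12.01 = 2.687 g
mol H = 2 × (1.008 / 18.02) = 0.1119; mass H = 0.1119 × 1.008 = 0.1128 g
Smallest is H at 0.1119 mol; normalising gives C 2.000, H 1.000
→ C2H

C2H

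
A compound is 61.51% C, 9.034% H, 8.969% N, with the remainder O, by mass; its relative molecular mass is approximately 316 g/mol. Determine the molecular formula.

C16H28N2O4

Assume 100 g: 61.51 g C, 9.034 g H, 8.969 g N, 20.487 g O.
C: 61.51 g ÷ 12.01 g/mol = 5.122 mol
H: 9.034 g ÷ 1.008 g/mol = 8.962 mol
N: 8.969 g ÷ 14.01 g/mol = 0.6402 mol
O: 20.487 g ÷ 16.00 g/mol = 1.28 mol
Smallest is N at 0.6402 mol; normalising gives C 8.000, H 14.000, N 1.000, O 2.000
Ratio ≈ 8:14:1:2, so the empirical formula is C8H14NO2
Empirical-formula mass = 156.20 g/mol
n = 316 / 156.20 = 2.02 ≈ 2
Molecular formula = (C8H14NO2)×2 = C16H28N2O4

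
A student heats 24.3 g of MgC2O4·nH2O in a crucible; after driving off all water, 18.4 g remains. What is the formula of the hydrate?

Mass of water lost = 24.3 − 18.4 = 5.9 g → 5.9 / 18.02 = 0.3274 mol H2O
Molar mass of MgC2O4 = 112.33 g/mol → mol MgC2O4 = 18.4 / 112.33 = 0.1638
n = 0.3274 / 0.1638 = 2.00 ≈ 2 → MgC2O4·2H2O

MgC2O4·2H2O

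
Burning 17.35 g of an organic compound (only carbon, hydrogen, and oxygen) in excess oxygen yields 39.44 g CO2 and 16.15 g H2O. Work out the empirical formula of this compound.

C3H6O

mol C = 39.44 / 44.01 = 0.8962; mass C = 0.8962 × 12.01 = 10.76 g
mol H = 2 × (16.15 / 18.02) = 1.792; mass H = 1.792 × 1.008 = 1.807 g
mass O = 17.35 − (12.57) = 4.780 g → mol O = 0.2988
Ratios (÷ 0.2988): C 2.999, H 5.999, O 1.000
Ratio ≈ 3:6:1, so the empirical formula is C3H6O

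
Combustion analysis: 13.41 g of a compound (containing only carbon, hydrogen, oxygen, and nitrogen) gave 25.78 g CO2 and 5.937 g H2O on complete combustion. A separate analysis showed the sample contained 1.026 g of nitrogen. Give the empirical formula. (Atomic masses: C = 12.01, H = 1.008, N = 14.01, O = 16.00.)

mol C = 25.78 / 44.01 = 0.5858; mass C = 0.5858 × 12.01 = 7.035 g
mol H = 2 × (5.937 / 18.02) = 0.6589; mass H = 0.6589 × 1.008 = 0.6642 g
mol N = 1.026 / 14.01 = 0.07323
mass O = 13.41 − (8.725) = 4.685 g → mol O = 0.2928
Ratios (÷ 0.07323): C 7.999, H 8.998, N 1.000, O 3.998
≈ 8:9:1:4 → C8H9NO4

C8H9NO4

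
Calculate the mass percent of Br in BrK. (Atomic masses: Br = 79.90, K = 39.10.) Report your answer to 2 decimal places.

67.14%

Molar mass = 1(79.90) + 1(39.10) = 119.000 g/mol
Mass of Br per mole = 1 × 79.90 = 79.900 g
% Br = 79.900 / 119.000 × 100 = 67.14%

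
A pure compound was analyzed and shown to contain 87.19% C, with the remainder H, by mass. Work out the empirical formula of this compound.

C4H7

Assume 100 g: 87.19 g C, 12.81 g H.
Moles — C: 87.19 / 12.01 = 7.26 mol; H: 12.81 / 1.008 = 12.71 mol
Divide by the smallest (7.26 mol C): C 1.000, H 1.751
×4: C 4.00, H 7.00 → C4H7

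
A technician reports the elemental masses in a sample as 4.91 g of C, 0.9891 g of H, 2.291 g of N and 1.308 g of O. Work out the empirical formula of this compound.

Moles — C: 4.91 / 12.01 = 0.4088 mol; H: 0.9891 / 1.008 = 0.9812 mol; N: 2.291 / 14.01 = 0.1635 mol; O: 1.308 / 16.00 = 0.08175 mol
Divide by the smallest (0.08175 mol O): C 5.001, H 12.003, N 2.000, O 1.000
≈ 5:12:2:1 → C5H12N2O

C5H12N2O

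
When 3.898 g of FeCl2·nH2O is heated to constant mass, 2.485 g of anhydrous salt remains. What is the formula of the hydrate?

Mass of water lost = 3.898 − 2.485 = 1.413 g → 1.413 / 18.02 = 0.07841 mol H2O
Molar mass of FeCl2 = 126.75 g/mol → mol FeCl2 = 2.485 / 126.75 = 0.01961
n = 0.07841 / 0.01961 = 4.00 ≈ 4 → FeCl2·4H2O

FeCl2·4H2O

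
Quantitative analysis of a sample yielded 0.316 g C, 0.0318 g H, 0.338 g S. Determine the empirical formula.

n(C) = 0.316/12.01 = 0.02631, n(H) = 0.0318/1.008 = 0.03155, n(S) = 0.338/32.07 = 0.01054
Divide by the smallest (0.01054 mol S): C 2.496, H 2.993, S 1.000
Multiply by 2: C 4.99, H 5.99, S 2.00 → C5H6S2

C5H6S2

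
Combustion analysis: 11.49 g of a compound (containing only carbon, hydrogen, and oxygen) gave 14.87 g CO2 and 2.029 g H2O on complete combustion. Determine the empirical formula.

mol C = 14.87 / 44.01 = 0.3379; mass C = 0.3379 × 12.01 = 4.058 g
mol H = 2 × (2.029 / 18.02) = 0.2252; mass H = 0.2252 × 1.008 = 0.2270 g
mass O = 11.49 − (4.285) = 7.205 g → mol O = 0.4503
Smallest is H at 0.2252 mol; normalising gives C 1.500, H 1.000, O 2.000
×2: C 3.00, H 2.00, O 4.00 → C3H2O4

C3H2O4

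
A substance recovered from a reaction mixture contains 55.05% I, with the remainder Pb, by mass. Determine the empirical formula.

Assume 100 g: 55.05 g I, 44.95 g Pb.
n(I) = 55.05/126.90 = 0.4338, n(Pb) = 44.95/207.2 = 0.2169
Smallest is Pb at 0.2169 mol; normalising gives I 2.000, Pb 1.000
Ratio ≈ 2:1, so the empirical formula is I2Pb

I2Pb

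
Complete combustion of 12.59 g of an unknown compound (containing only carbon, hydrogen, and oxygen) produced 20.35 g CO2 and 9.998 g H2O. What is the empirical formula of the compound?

mol C = 20.35 / 44.01 = 0.4624; mass C = 0.4624 × 12.01 = 5.553 g
mol H = 2 × (9.998 / 18.02) = 1.110; mass H = 1.110 × 1.008 = 1.119 g
mass O = 12.59 − (6.672) = 5.918 g → mol O = 0.3699
Divide by the smallest (0.3699 mol O): C 1.250, H 3.000, O 1.000
×4: C 5.00, H 12.00, O 4.00 → C5H12O4

C5H12O4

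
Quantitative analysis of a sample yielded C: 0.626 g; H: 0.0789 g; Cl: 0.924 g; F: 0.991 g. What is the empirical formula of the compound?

C: 0.626 g ÷ 12.01 g/mol = 0.05212 mol
H: 0.0789 g ÷ 1.008 g/mol = 0.07827 mol
Cl: 0.924 g ÷ 35.45 g/mol = 0.02606 mol
F: 0.991 g ÷ 19.00 g/mol = 0.05216 mol
Smallest is Cl at 0.02606 mol; normalising gives C 2.000, H 3.003, Cl 1.000, F 2.001
→ C2H3ClF2

C2H3ClF2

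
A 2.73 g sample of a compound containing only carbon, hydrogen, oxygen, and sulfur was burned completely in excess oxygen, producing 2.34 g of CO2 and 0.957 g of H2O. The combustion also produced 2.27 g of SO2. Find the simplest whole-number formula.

C3H6O3S2

mol C = 2.34 / 44.01 = 0.05317; mass C = 0.05317 × 12.01 = 0.6386 g
mol H = 2 × (0.957 / 18.02) = 0.1062; mass H = 0.1062 × 1.008 = 0.1071 g
mol S = 2.27 / 64.07 = 0.03543; mass S = 1.136 g
mass O = 2.73 − (1.882) = 0.8481 g → mol O = 0.05301
Divide by the smallest (0.03543 mol S): C 1.501, H 2.998, O 1.496, S 1.000
Scaling by 2: C 3.00, H 6.00, O 2.99, S 2.00 → C3H6O3S2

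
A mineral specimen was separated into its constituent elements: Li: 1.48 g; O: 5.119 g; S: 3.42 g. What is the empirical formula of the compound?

Li2O3S

n(Li) = 1.48/6.94 = 0.2133, n(O) = 5.119/16.00 = 0.3199, n(S) = 3.42/32.07 = 0.1066
Smallest is S at 0.1066 mol; normalising gives Li 2.000, O 3.000, S 1.000
Ratio ≈ 2:3:1, so the empirical formula is Li2O3S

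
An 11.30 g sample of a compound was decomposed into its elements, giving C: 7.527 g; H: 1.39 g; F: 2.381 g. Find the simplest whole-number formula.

C5H11F

Moles — C: 7.527 / 12.01 = 0.6267 mol; H: 1.39 / 1.008 = 1.379 mol; F: 2.381 / 19.00 = 0.1253 mol
Smallest is F at 0.1253 mol; normalising gives C 5.001, H 11.004, F 1.000
≈ 5:11:1 → C5H11F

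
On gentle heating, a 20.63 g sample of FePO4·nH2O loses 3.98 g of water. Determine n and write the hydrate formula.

Mass of anhydrous FePO4 = 20.63 − 3.98 = 16.65 g
mol H2O = 3.98 / 18.02 = 0.2209
Molar mass of FePO4 = 150.82 g/mol → mol FePO4 = 16.65 / 150.82 = 0.1104
n = 0.2209 / 0.1104 = 2.00 ≈ 2 → FePO4·2H2O

FePO4·2H2O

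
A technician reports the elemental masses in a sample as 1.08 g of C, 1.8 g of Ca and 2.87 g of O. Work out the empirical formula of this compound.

C: 1.08 g ÷ 12.01 g/mol = 0.08993 mol
Ca: 1.8 g ÷ 40.08 g/mol = 0.04491 mol
O: 2.87 g ÷ 16.00 g/mol = 0.1794 mol
Smallest is Ca at 0.04491 mol; normalising gives C 2.002, Ca 1.000, O 3.994
Ratio ≈ 2:1:4, so the empirical formula is C2CaO4

C2CaO4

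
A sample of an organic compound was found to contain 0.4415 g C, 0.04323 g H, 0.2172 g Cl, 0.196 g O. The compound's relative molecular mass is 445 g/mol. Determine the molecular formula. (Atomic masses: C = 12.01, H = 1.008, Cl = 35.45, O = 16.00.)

C18H21Cl3O6

n(C) = 0.4415/12.01 = 0.03676, n(H) = 0.04323/1.008 = 0.04289, n(Cl) = 0.2172/35.45 = 0.006127, n(O) = 0.196/16.00 = 0.01225
Divide by the smallest (0.006127 mol Cl): C 6.000, H 7.000, Cl 1.000, O 1.999
→ C6H7ClO2
Empirical-formula mass = 146.57 g/mol
n = 445 / 146.57 = 3.04 ≈ 3
Molecular formula = (C6H7ClO2)×3 = C18H21Cl3O6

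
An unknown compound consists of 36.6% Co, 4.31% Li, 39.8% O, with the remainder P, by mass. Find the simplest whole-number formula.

CoLiO4P

Assume 100 g: 36.6 g Co, 4.31 g Li, 39.8 g O, 19.29 g P.
n(Co) = 36.6/58.93 = 0.6211, n(Li) = 4.31/6.94 = 0.621, n(O) = 39.8/16.00 = 2.487, n(P) = 19.29/30.97 = 0.6229
Smallest is Li at 0.621 mol; normalising gives Co 1.000, Li 1.000, O 4.005, P 1.003
Ratio ≈ 1:1:4:1, so the empirical formula is CoLiO4P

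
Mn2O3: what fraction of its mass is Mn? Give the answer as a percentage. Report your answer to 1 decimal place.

69.6%

Molar mass = 2(54.94) + 3(16.00) = 157.880 g/mol
Mass of Mn per mole = 2 × 54.94 = 109.880 g
% Mn = 109.880 / 157.880 × 100 = 69.6%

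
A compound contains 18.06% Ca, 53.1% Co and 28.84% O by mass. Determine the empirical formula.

CaCo2O4

Assume 100 g: 18.06 g Ca, 53.1 g Co, 28.84 g O.
Ca: 18.06 g ÷ 40.08 g/mol = 0.4506 mol
Co: 53.1 g ÷ 58.93 g/mol = 0.9011 mol
O: 28.84 g ÷ 16.00 g/mol = 1.802 mol
Ratios (÷ 0.4506): Ca 1.000, Co 2.000, O 4.000
≈ 1:2:4 → CaCo2O4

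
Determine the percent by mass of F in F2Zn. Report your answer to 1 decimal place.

Molar mass = 2(19.00) + 1(65.38) = 103.380 g/mol
Mass of F per mole = 2 × 19.00 = 38.000 g
% F = 38.000 / 103.380 × 100 = 36.8%

36.8%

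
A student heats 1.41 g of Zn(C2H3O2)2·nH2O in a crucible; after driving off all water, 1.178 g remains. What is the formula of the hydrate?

Zn(C2H3O2)2·2H2O

Mass of water lost = 1.41 − 1.178 = 0.232 g → 0.232 / 18.02 = 0.01287 mol H2O
Molar mass of Zn(C2H3O2)2 = 183.47 g/mol → mol Zn(C2H3O2)2 = 1.178 / 183.47 = 0.006421
n = 0.01287 / 0.006421 = 2.01 ≈ 2 → Zn(C2H3O2)2·2H2O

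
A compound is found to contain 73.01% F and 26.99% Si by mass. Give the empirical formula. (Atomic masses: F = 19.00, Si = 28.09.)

F4Si

Assume 100 g: 73.01 g F, 26.99 g Si.
F: 73.01 g ÷ 19.00 g/mol = 3.843 mol
Si: 26.99 g ÷ 28.09 g/mol = 0.9608 mol
Divide by the smallest (0.9608 mol Si): F 3.999, Si 1.000
≈ 4:1 → F4Si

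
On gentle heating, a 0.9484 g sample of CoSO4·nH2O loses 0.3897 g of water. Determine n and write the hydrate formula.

CoSO4·6H2O

Mass of anhydrous CoSO4 = 0.9484 − 0.3897 = 0.5587 g
mol H2O = 0.3897 / 18.02 = 0.02163
Molar mass of CoSO4 = 155.00 g/mol → mol CoSO4 = 0.5587 / 155.00 = 0.003605
n = 0.02163 / 0.003605 = 6.00 ≈ 6 → CoSO4·6H2O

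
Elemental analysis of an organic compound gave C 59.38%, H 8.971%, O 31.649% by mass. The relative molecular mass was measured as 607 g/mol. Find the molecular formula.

C30H54O12

Assume 100 g: 59.38 g C, 8.971 g H, 31.649 g O.
n(C) = 59.38/12.01 = 4.944, n(H) = 8.971/1.008 = 8.9, n(O) = 31.649/16.00 = 1.978
Divide by the smallest (1.978 mol O): C 2.500, H 4.499, O 1.000
Multiply by 2: C 5.00, H 9.00, O 2.00 → C5H9O2
Empirical-formula mass = 101.12 g/mol
n = 607 / 101.12 = 6.00 ≈ 6
Molecular formula = (C5H9O2)×6 = C30H54O12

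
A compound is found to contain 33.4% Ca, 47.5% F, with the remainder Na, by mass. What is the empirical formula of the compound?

CaF3Na

Assume 100 g: 33.4 g Ca, 47.5 g F, 19.1 g Na.
n(Ca) = 33.4/40.08 = 0.8333, n(F) = 47.5/19.00 = 2.5, n(Na) = 19.1/22.99 = 0.8308
Divide by the smallest (0.8308 mol Na): Ca 1.003, F 3.009, Na 1.000
→ CaF3Na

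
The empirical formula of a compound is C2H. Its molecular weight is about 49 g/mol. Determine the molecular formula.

Empirical-formula mass = 25.03 g/mol
n = 49 / 25.03 = 1.96 ≈ 2
Molecular formula = (C2H)2 = C4H2

C4H2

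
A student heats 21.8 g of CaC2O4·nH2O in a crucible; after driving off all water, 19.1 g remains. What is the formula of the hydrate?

Mass of water lost = 21.8 − 19.1 = 2.7 g → 2.7 / 18.02 = 0.1498 mol H2O
Molar mass of CaC2O4 = 128.10 g/mol → mol CaC2O4 = 19.1 / 128.10 = 0.1491
n = 0.1498 / 0.1491 = 1.00 ≈ 1 → CaC2O4·H2O

CaC2O4·H2O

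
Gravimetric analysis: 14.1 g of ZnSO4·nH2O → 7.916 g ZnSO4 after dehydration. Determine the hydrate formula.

ZnSO4·7H2O

Mass of water lost = 14.1 − 7.916 = 6.184 g → 6.184 / 18.02 = 0.3432 mol H2O
Molar mass of ZnSO4 = 161.45 g/mol → mol ZnSO4 = 7.916 / 161.45 = 0.04903
n = 0.3432 / 0.04903 = 7.00 ≈ 7 → ZnSO4·7H2O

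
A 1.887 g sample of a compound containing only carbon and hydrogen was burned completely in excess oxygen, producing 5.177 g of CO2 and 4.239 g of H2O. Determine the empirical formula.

mol C = 5.177 / 44.01 = 0.1176; mass C = 0.1176 × 12.01 = 1.413 g
mol H = 2 × (4.239 / 18.02) = 0.4705; mass H = 0.4705 × 1.008 = 0.4742 g
Divide by the smallest (0.1176 mol C): C 1.000, H 4.000
Ratio ≈ 1:4, so the empirical formula is CH4

CH4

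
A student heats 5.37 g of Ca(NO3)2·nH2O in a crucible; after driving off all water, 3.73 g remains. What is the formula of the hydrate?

Ca(NO3)2·4H2O

Mass of water lost = 5.37 − 3.73 = 1.64 g → 1.64 / 18.02 = 0.09101 mol H2O
Molar mass of Ca(NO3)2 = 164.10 g/mol → mol Ca(NO3)2 = 3.73 / 164.10 = 0.02273
n = 0.09101 / 0.02273 = 4.00 ≈ 4 → Ca(NO3)2·4H2O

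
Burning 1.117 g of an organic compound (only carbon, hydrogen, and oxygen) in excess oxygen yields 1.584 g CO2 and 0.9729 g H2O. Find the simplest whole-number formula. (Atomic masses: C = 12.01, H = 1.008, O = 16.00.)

CH3O

mol C = 1.584 / 44.01 = 0.03599; mass C = 0.03599 × 12.01 = 0.4323 g
mol H = 2 × (0.9729 / 18.02) = 0.1080; mass H = 0.1080 × 1.008 = 0.1088 g
mass O = 1.117 − (0.5411) = 0.5759 g → mol O = 0.03599
Ratios (÷ 0.03599): C 1.000, H 3.000, O 1.000
Ratio ≈ 1:3:1, so the empirical formula is CH3O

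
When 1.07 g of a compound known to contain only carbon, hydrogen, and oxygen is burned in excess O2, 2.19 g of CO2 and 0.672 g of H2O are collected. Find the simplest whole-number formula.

mol C = 2.19 / 44.01 = 0.04976; mass C = 0.04976 × 12.01 = 0.5976 g
mol H = 2 × (0.672 / 18.02) = 0.07458; mass H = 0.07458 × 1.008 = 0.07518 g
mass O = 1.07 − (0.6728) = 0.3972 g → mol O = 0.02482
Ratios (÷ 0.02482): C 2.005, H 3.004, O 1.000
→ C2H3O

C2H3O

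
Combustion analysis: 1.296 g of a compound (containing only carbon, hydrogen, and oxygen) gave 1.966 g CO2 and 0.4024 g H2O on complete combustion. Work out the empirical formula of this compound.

mol C = 1.966 / 44.01 = 0.04467; mass C = 0.04467 × 12.01 = 0.5365 g
mol H = 2 × (0.4024 / 18.02) = 0.04466; mass H = 0.04466 × 1.008 = 0.04502 g
mass O = 1.296 − (0.5815) = 0.7145 g → mol O = 0.04465
Smallest is O at 0.04465 mol; normalising gives C 1.000, H 1.000, O 1.000
≈ 1:1:1 → CHO

CHO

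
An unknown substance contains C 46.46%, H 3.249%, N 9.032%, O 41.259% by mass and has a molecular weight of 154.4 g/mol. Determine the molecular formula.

C6H5NO4

Assume 100 g: 46.46 g C, 3.249 g H, 9.032 g N, 41.259 g O.
n(C) = 46.46/12.01 = 3.868, n(H) = 3.249/1.008 = 3.223, n(N) = 9.032/14.01 = 0.6447, n(O) = 41.259/16.00 = 2.579
Divide by the smallest (0.6447 mol N): C 6.001, H 5.000, N 1.000, O 4.000
Ratio ≈ 6:5:1:4, so the empirical formula is C6H5NO4
Empirical-formula mass = 155.11 g/mol
n = 154.4 / 155.11 = 1.00 ≈ 1
Molecular formula = empirical formula = C6H5NO4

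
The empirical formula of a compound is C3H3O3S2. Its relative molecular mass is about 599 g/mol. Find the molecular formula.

Empirical-formula mass = 151.19 g/mol
n = 599 / 151.19 = 3.96 ≈ 4
Molecular formula = (C3H3O3S2)4 = C12H12O12S8

C12H12O12S8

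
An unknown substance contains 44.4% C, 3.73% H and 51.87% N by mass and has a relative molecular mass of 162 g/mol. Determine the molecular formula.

Assume 100 g: 44.4 g C, 3.73 g H, 51.87 g N.
n(C) = 44.4/12.01 = 3.697, n(H) = 3.73/1.008 = 3.7, n(N) = 51.87/14.01 = 3.702
Divide by the smallest (3.697 mol C): C 1.000, H 1.001, N 1.001
≈ 1:1:1 → CHN
Empirical-formula mass = 27.03 g/mol
n = 162 / 27.03 = 5.99 ≈ 6
Molecular formula = (CHN)×6 = C6H6N6

C6H6N6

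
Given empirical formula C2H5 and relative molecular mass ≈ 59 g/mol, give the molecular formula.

Empirical-formula mass = 29.06 g/mol
n = 59 / 29.06 = 2.03 ≈ 2
Molecular formula = (C2H5)2 = C4H10

C4H10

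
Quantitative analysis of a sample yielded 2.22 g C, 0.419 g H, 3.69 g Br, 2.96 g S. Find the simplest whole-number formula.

n(C) = 2.22/12.01 = 0.1848, n(H) = 0.419/1.008 = 0.4157, n(Br) = 3.69/79.90 = 0.04618, n(S) = 2.96/32.07 = 0.0923
Divide by the smallest (0.04618 mol Br): C 4.002, H 9.001, Br 1.000, S 1.999
≈ 4:9:1:2 → C4H9BrS2

C4H9BrS2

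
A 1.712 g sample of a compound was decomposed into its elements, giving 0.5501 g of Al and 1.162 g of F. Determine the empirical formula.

Al: 0.5501 g ÷ 26.98 g/mol = 0.02039 mol
F: 1.162 g ÷ 19.00 g/mol = 0.06116 mol
Smallest is Al at 0.02039 mol; normalising gives Al 1.000, F 3.000
Ratio ≈ 1:3, so the empirical formula is AlF3

AlF3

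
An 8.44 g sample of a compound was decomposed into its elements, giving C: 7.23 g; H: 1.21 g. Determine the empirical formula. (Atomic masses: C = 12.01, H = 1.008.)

Moles — C: 7.23 / 12.01 = 0.602 mol; H: 1.21 / 1.008 = 1.2 mol
Ratios (÷ 0.602): C 1.000, H 1.994
→ CH2

CH2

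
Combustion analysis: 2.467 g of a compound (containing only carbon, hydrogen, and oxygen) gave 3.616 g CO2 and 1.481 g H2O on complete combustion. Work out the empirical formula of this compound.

mol C = 3.616 / 44.01 = 0.08216; mass C = 0.08216 × 12.01 = 0.9868 g
mol H = 2 × (1.481 / 18.02) = 0.1644; mass H = 0.1644 × 1.008 = 0.1657 g
mass O = 2.467 − (1.152) = 1.315 g → mol O = 0.08216
Divide by the smallest (0.08216 mol O): C 1.000, H 2.001, O 1.000
Ratio ≈ 1:2:1, so the empirical formula is CH2O

CH2O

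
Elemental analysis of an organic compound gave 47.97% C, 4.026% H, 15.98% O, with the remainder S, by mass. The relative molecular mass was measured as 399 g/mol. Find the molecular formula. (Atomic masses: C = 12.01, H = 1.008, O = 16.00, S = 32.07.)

C16H16O4S4

Assume 100 g: 47.97 g C, 4.026 g H, 15.98 g O, 32.024 g S.
n(C) = 47.97/12.01 = 3.994, n(H) = 4.026/1.008 = 3.994, n(O) = 15.98/16.00 = 0.9988, n(S) = 32.024/32.07 = 0.9986
Ratios (÷ 0.9986): C 4.000, H 4.000, O 1.000, S 1.000
≈ 4:4:1:1 → C4H4OS
Empirical-formula mass = 100.14 g/mol
n = 399 / 100.14 = 3.98 ≈ 4
Molecular formula = (C4H4OS)×4 = C16H16O4S4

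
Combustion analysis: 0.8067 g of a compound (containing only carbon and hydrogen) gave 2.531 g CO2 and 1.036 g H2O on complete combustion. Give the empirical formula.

mol C = 2.531 / 44.01 = 0.05751; mass C = 0.05751 × 12.01 = 0.6907 g
mol H = 2 × (1.036 / 18.02) = 0.1150; mass H = 0.1150 × 1.008 = 0.1159 g
Ratios (÷ 0.05751): C 1.000, H 1.999
→ CH2

CH2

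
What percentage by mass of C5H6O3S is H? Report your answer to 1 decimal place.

4.1%

Molar mass = 5(12.01) + 6(1.008) + 3(16.00) + 1(32.07) = 146.168 g/mol
Mass of H per mole = 6 × 1.008 = 6.048 g
% H = 6.048 / 146.168 × 100 = 4.1%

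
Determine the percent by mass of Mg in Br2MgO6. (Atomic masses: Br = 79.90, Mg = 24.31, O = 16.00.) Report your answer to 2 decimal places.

Molar mass = 2(79.90) + 1(24.31) + 6(16.00) = 280.110 g/mol
Mass of Mg per mole = 1 × 24.31 = 24.310 g
% Mg = 24.310 / 280.110 × 100 = 8.68%

8.68%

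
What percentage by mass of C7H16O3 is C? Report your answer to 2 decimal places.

56.73%

Molar mass = 7(12.01) + 16(1.008) + 3(16.00) = 148.198 g/mol
Mass of C per mole = 7 × 12.01 = 84.070 g
% C = 84.070 / 148.198 × 100 = 56.73%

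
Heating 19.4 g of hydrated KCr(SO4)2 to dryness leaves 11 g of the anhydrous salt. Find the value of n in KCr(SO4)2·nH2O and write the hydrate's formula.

KCr(SO4)2·12H2O

Mass of water lost = 19.4 − 11 = 8.4 g → 8.4 / 18.02 = 0.4661 mol H2O
Molar mass of KCr(SO4)2 = 283.24 g/mol → mol KCr(SO4)2 = 11 / 283.24 = 0.03884
n = 0.4661 / 0.03884 = 12.00 ≈ 12 → KCr(SO4)2·12H2O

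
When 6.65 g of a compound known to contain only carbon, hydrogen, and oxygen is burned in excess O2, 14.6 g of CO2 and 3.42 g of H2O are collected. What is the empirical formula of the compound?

C7H8O3

mol C = 14.6 / 44.01 = 0.3317; mass C = 0.3317 × 12.01 = 3.984 g
mol H = 2 × (3.42 / 18.02) = 0.3796; mass H = 0.3796 × 1.008 = 0.3826 g
mass O = 6.65 − (4.367) = 2.283 g → mol O = 0.1427
Smallest is O at 0.1427 mol; normalising gives C 2.325, H 2.660, O 1.000
Scaling by 3: C 6.97, H 7.98, O 3.00 → C7H8O3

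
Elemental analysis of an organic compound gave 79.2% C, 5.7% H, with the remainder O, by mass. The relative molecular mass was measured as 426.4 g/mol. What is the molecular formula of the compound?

Assume 100 g: 79.2 g C, 5.7 g H, 15.1 g O.
Moles — C: 79.2 / 12.01 = 6.595 mol; H: 5.7 / 1.008 = 5.655 mol; O: 15.1 / 16.00 = 0.9437 mol
Divide by the smallest (0.9437 mol O): C 6.988, H 5.992, O 1.000
→ C7H6O
Empirical-formula mass = 106.12 g/mol
n = 426.4 / 106.12 = 4.02 ≈ 4
Molecular formula = (C7H6O)×4 = C28H24O4

C28H24O4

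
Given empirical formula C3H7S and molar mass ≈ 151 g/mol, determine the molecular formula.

Empirical-formula mass = 75.16 g/mol
n = 151 / 75.16 = 2.01 ≈ 2
Molecular formula = (C3H7S)2 = C6H14S2

C6H14S2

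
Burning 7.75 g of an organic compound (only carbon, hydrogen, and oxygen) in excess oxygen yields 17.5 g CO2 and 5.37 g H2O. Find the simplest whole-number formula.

mol C = 17.5 / 44.01 = 0.3976; mass C = 0.3976 × 12.01 = 4.776 g
mol H = 2 × (5.37 / 18.02) = 0.5960; mass H = 0.5960 × 1.008 = 0.6008 g
mass O = 7.75 − (5.376) = 2.374 g → mol O = 0.1484
Divide by the smallest (0.1484 mol O): C 2.680, H 4.018, O 1.000
Multiply by 3: C 8.04, H 12.05, O 3.00 → C8H12O3

C8H12O3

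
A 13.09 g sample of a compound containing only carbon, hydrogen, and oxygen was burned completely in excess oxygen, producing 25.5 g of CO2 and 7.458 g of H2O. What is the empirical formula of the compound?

mol C = 25.5 / 44.01 = 0.5794; mass C = 0.5794 × 12.01 = 6.959 g
mol H = 2 × (7.458 / 18.02) = 0.8277; mass H = 0.8277 × 1.008 = 0.8344 g
mass O = 13.09 − (7.793) = 5.297 g → mol O = 0.3311
Ratios (÷ 0.3311): C 1.750, H 2.500, O 1.000
Multiply by 4: C 7.00, H 10.00, O 4.00 → C7H10O4

C7H10O4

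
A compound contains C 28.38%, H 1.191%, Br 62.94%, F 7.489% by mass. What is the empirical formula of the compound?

Assume 100 g: 28.38 g C, 1.191 g H, 62.94 g Br, 7.489 g F.
n(C) = 28.38/12.01 = 2.363, n(H) = 1.191/1.008 = 1.182, n(Br) = 62.94/79.90 = 0.7877, n(F) = 7.489/19.00 = 0.3942
Ratios (÷ 0.3942): C 5.995, H 2.998, Br 1.999, F 1.000
→ C6H3Br2F

C6H3Br2F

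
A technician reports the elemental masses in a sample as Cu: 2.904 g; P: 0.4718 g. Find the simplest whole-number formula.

Moles — Cu: 2.904 / 63.55 = 0.0457 mol; P: 0.4718 / 30.97 = 0.01523 mol
Ratios (÷ 0.01523): Cu 3.000, P 1.000
→ Cu3P

Cu3P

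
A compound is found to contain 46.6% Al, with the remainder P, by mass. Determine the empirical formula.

AlP

Assume 100 g: 46.6 g Al, 53.4 g P.
Al: 46.6 g ÷ 26.98 g/mol = 1.727 mol
P: 53.4 g ÷ 30.97 g/mol = 1.724 mol
Divide by the smallest (1.724 mol P): Al 1.002, P 1.000
→ AlP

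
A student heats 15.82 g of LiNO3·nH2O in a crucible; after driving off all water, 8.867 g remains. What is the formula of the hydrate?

Mass of water lost = 15.82 − 8.867 = 6.953 g → 6.953 / 18.02 = 0.3858 mol H2O
Molar mass of LiNO3 = 68.95 g/mol → mol LiNO3 = 8.867 / 68.95 = 0.1286
n = 0.3858 / 0.1286 = 3.00 ≈ 3 → LiNO3·3H2O

LiNO3·3H2O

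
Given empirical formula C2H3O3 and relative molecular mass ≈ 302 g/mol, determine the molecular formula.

C8H12O12

Empirical-formula mass = 75.04 g/mol
n = 302 / 75.04 = 4.02 ≈ 4
Molecular formula = (C2H3O3)4 = C8H12O12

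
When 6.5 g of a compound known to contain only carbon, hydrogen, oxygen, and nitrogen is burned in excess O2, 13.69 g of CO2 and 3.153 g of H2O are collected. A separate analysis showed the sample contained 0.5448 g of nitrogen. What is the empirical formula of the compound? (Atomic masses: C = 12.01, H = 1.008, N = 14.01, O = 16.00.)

mol C = 13.69 / 44.01 = 0.3111; mass C = 0.3111 × 12.01 = 3.736 g
mol H = 2 × (3.153 / 18.02) = 0.3499; mass H = 0.3499 × 1.008 = 0.3527 g
mol N = 0.5448 / 14.01 = 0.03889
mass O = 6.5 − (4.633) = 1.867 g → mol O = 0.1167
Divide by the smallest (0.03889 mol N): C 7.999, H 8.999, N 1.000, O 3.000
Ratio ≈ 8:9:1:3, so the empirical formula is C8H9NO3

C8H9NO3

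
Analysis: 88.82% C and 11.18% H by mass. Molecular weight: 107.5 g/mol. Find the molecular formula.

C8H12

Assume 100 g: 88.82 g C, 11.18 g H.
C: 88.82 g ÷ 12.01 g/mol = 7.396 mol
H: 11.18 g ÷ 1.008 g/mol = 11.09 mol
Divide by the smallest (7.396 mol C): C 1.000, H 1.500
Scaling by 2: C 2.00, H 3.00 → C2H3
Empirical-formula mass = 27.04 g/mol
n = 107.5 / 27.04 = 3.98 ≈ 4
Molecular formula = (C2H3)×4 = C8H12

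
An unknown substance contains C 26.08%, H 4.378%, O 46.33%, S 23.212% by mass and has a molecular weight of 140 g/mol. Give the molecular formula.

C3H6O4S

Assume 100 g: 26.08 g C, 4.378 g H, 46.33 g O, 23.212 g S.
C: 26.08 g ÷ 12.01 g/mol = 2.172 mol
H: 4.378 g ÷ 1.008 g/mol = 4.343 mol
O: 46.33 g ÷ 16.00 g/mol = 2.896 mol
S: 23.212 g ÷ 32.07 g/mol = 0.7238 mol
Smallest is S at 0.7238 mol; normalising gives C 3.000, H 6.001, O 4.001, S 1.000
Ratio ≈ 3:6:4:1, so the empirical formula is C3H6O4S
Empirical-formula mass = 138.15 g/mol
n = 140 / 138.15 = 1.01 ≈ 1
Molecular formula = empirical formula = C3H6O4S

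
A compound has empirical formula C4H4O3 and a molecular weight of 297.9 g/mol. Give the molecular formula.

Empirical-formula mass = 100.07 g/mol
n = 297.9 / 100.07 = 2.98 ≈ 3
Molecular formula = (C4H4O3)3 = C12H12O9

C12H12O9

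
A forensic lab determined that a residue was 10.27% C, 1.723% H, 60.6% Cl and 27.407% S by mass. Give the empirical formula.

Assume 100 g: 10.27 g C, 1.723 g H, 60.6 g Cl, 27.407 g S.
Moles — C: 10.27 / 12.01 = 0.8551 mol; H: 1.723 / 1.008 = 1.709 mol; Cl: 60.6 / 35.45 = 1.709 mol; S: 27.407 / 32.07 = 0.8546 mol
Ratios (÷ 0.8546): C 1.001, H 2.000, Cl 2.000, S 1.000
≈ 1:2:2:1 → CH2Cl2S

CH2Cl2S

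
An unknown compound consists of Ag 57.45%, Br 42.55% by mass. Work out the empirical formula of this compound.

AgBr

Assume 100 g: 57.45 g Ag, 42.55 g Br.
Moles — Ag: 57.45 / 107.87 = 0.5326 mol; Br: 42.55 / 79.90 = 0.5325 mol
Smallest is Br at 0.5325 mol; normalising gives Ag 1.000, Br 1.000
≈ 1:1 → AgBr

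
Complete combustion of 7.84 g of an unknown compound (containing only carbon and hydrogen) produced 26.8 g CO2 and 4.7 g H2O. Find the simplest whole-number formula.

mol C = 26.8 / 44.01 = 0.6090; mass C = 0.6090 × 12.01 = 7.314 g
mol H = 2 × (4.7 / 18.02) = 0.5216; mass H = 0.5216 × 1.008 = 0.5258 g
Smallest is H at 0.5216 mol; normalising gives C 1.167, H 1.000
Scaling by 6: C 7.00, H 6.00 → C7H6

C7H6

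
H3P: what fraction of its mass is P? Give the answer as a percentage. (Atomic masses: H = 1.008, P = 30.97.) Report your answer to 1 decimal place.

Molar mass = 3(1.008) + 1(30.97) = 33.994 g/mol
Mass of P per mole = 1 × 30.97 = 30.970 g
% P = 30.970 / 33.994 × 100 = 91.1%

91.1%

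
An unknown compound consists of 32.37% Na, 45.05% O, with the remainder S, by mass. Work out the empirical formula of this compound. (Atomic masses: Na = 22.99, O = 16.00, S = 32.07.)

Na2O4S

Assume 100 g: 32.37 g Na, 45.05 g O, 22.58 g S.
Na: 32.37 g ÷ 22.99 g/mol = 1.408 mol
O: 45.05 g ÷ 16.00 g/mol = 2.816 mol
S: 22.58 g ÷ 32.07 g/mol = 0.7041 mol
Divide by the smallest (0.7041 mol S): Na 2.000, O 3.999, S 1.000
Ratio ≈ 2:4:1, so the empirical formula is Na2O4S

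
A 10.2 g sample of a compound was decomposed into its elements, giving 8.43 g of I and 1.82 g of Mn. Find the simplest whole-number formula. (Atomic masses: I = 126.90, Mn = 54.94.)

n(I) = 8.43/126.90 = 0.06643, n(Mn) = 1.82/54.94 = 0.03313
Smallest is Mn at 0.03313 mol; normalising gives I 2.005, Mn 1.000
Ratio ≈ 2:1, so the empirical formula is I2Mn

I2Mn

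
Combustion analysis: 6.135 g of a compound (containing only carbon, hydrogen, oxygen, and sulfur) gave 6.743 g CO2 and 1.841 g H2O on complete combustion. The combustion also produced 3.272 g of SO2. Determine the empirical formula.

C3H4O3S

mol C = 6.743 / 44.01 = 0.1532; mass C = 0.1532 × 12.01 = 1.840 g
mol H = 2 × (1.841 / 18.02) = 0.2043; mass H = 0.2043 × 1.008 = 0.2060 g
mol S = 3.272 / 64.07 = 0.05107; mass S = 1.638 g
mass O = 6.135 − (3.684) = 2.451 g → mol O = 0.1532
Smallest is S at 0.05107 mol; normalising gives C 3.000, H 4.001, O 3.000, S 1.000
→ C3H4O3S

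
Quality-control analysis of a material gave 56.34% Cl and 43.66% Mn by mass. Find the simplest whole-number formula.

Cl2Mn

Assume 100 g: 56.34 g Cl, 43.66 g Mn.
n(Cl) = 56.34/35.45 = 1.589, n(Mn) = 43.66/54.94 = 0.7947
Ratios (÷ 0.7947): Cl 2.000, Mn 1.000
Ratio ≈ 2:1, so the empirical formula is Cl2Mn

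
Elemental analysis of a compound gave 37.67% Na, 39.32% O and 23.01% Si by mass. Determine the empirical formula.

Assume 100 g: 37.67 g Na, 39.32 g O, 23.01 g Si.
Na: 37.67 g ÷ 22.99 g/mol = 1.639 mol
O: 39.32 g ÷ 16.00 g/mol = 2.458 mol
Si: 23.01 g ÷ 28.09 g/mol = 0.8192 mol
Smallest is Si at 0.8192 mol; normalising gives Na 2.000, O 3.000, Si 1.000
→ Na2O3Si

Na2O3Si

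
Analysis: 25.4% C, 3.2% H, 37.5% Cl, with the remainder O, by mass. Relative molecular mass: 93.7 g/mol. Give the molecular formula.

Assume 100 g: 25.4 g C, 3.2 g H, 37.5 g Cl, 33.9 g O.
Moles — C: 25.4 / 12.01 = 2.115 mol; H: 3.2 / 1.008 = 3.175 mol; Cl: 37.5 / 35.45 = 1.058 mol; O: 33.9 / 16.00 = 2.119 mol
Smallest is Cl at 1.058 mol; normalising gives C 1.999, H 3.001, Cl 1.000, O 2.003
→ C2H3ClO2
Empirical-formula mass = 94.49 g/mol
n = 93.7 / 94.49 = 0.99 ≈ 1
Molecular formula = empirical formula = C2H3ClO2

C2H3ClO2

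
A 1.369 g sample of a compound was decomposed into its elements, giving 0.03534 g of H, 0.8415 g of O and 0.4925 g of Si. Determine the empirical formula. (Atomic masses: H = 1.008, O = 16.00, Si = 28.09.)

n(H) = 0.03534/1.008 = 0.03506, n(O) = 0.8415/16.00 = 0.05259, n(Si) = 0.4925/28.09 = 0.01753
Divide by the smallest (0.01753 mol Si): H 2.000, O 3.000, Si 1.000
≈ 2:3:1 → H2O3Si

H2O3Si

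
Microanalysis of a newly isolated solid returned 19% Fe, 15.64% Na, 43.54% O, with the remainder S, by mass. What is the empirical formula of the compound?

Assume 100 g: 19 g Fe, 15.64 g Na, 43.54 g O, 21.82 g S.
Fe: 19 g ÷ 55.85 g/mol = 0.3402 mol
Na: 15.64 g ÷ 22.99 g/mol = 0.6803 mol
O: 43.54 g ÷ 16.00 g/mol = 2.721 mol
S: 21.82 g ÷ 32.07 g/mol = 0.6804 mol
Divide by the smallest (0.3402 mol Fe): Fe 1.000, Na 2.000, O 7.999, S 2.000
→ FeNa2O8S2

FeNa2O8S2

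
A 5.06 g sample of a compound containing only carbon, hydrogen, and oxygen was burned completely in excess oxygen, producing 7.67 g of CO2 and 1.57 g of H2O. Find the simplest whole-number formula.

CHO

mol C = 7.67 / 44.01 = 0.1743; mass C = 0.1743 × 12.01 = 2.093 g
mol H = 2 × (1.57 / 18.02) = 0.1743; mass H = 0.1743 × 1.008 = 0.1756 g
mass O = 5.06 − (2.269) = 2.791 g → mol O = 0.1745
Ratios (÷ 0.1743): C 1.000, H 1.000, O 1.001
→ CHO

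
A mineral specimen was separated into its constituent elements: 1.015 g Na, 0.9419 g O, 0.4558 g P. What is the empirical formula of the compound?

Na3O4P

Moles — Na: 1.015 / 22.99 = 0.04415 mol; O: 0.9419 / 16.00 = 0.05887 mol; P: 0.4558 / 30.97 = 0.01472 mol
Ratios (÷ 0.01472): Na 3.000, O 4.000, P 1.000
≈ 3:4:1 → Na3O4P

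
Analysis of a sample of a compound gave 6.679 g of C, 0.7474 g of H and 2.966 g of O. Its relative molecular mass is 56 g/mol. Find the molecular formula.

C: 6.679 g ÷ 12.01 g/mol = 0.5561 mol
H: 0.7474 g ÷ 1.008 g/mol = 0.7415 mol
O: 2.966 g ÷ 16.00 g/mol = 0.1854 mol
Divide by the smallest (0.1854 mol O): C 3.000, H 4.000, O 1.000
Ratio ≈ 3:4:1, so the empirical formula is C3H4O
Empirical-formula mass = 56.06 g/mol
n = 56 / 56.06 = 1.00 ≈ 1
Molecular formula = empirical formula = C3H4O

C3H4O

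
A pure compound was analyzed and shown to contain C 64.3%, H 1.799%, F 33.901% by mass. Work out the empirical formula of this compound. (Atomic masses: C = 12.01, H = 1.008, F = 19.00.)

C3HF

Assume 100 g: 64.3 g C, 1.799 g H, 33.901 g F.
n(C) = 64.3/12.01 = 5.354, n(H) = 1.799/1.008 = 1.785, n(F) = 33.901/19.00 = 1.784
Divide by the smallest (1.784 mol F): C 3.001, H 1.000, F 1.000
Ratio ≈ 3:1:1, so the empirical formula is C3HF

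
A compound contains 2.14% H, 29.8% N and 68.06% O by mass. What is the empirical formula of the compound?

HNO2

Assume 100 g: 2.14 g H, 29.8 g N, 68.06 g O.
n(H) = 2.14/1.008 = 2.123, n(N) = 29.8/14.01 = 2.127, n(O) = 68.06/16.00 = 4.254
Smallest is H at 2.123 mol; normalising gives H 1.000, N 1.002, O 2.004
→ HNO2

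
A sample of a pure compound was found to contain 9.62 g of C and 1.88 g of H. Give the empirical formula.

Moles — C: 9.62 / 12.01 = 0.801 mol; H: 1.88 / 1.008 = 1.865 mol
Divide by the smallest (0.801 mol C): C 1.000, H 2.328
Multiply by 3: C 3.00, H 6.99 → C3H7

C3H7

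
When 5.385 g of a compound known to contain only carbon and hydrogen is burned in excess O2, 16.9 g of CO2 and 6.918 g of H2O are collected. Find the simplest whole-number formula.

mol C = 16.9 / 44.01 = 0.3840; mass C = 0.3840 × 12.01 = 4.612 g
mol H = 2 × (6.918 / 18.02) = 0.7678; mass H = 0.7678 × 1.008 = 0.7740 g
Smallest is C at 0.384 mol; normalising gives C 1.000, H 1.999
≈ 1:2 → CH2

CH2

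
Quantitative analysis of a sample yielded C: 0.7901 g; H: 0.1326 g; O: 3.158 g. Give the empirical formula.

CH2O3

Moles — C: 0.7901 / 12.01 = 0.06579 mol; H: 0.1326 / 1.008 = 0.1315 mol; O: 3.158 / 16.00 = 0.1974 mol
Divide by the smallest (0.06579 mol C): C 1.000, H 2.000, O 3.000
≈ 1:2:3 → CH2O3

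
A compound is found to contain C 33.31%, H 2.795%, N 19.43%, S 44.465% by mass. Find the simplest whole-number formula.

Assume 100 g: 33.31 g C, 2.795 g H, 19.43 g N, 44.465 g S.
n(C) = 33.31/12.01 = 2.774, n(H) = 2.795/1.008 = 2.773, n(N) = 19.43/14.01 = 1.387, n(S) = 44.465/32.07 = 1.386
Divide by the smallest (1.386 mol S): C 2.000, H 2.000, N 1.000, S 1.000
→ C2H2NS

C2H2NS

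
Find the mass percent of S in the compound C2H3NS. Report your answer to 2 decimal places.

43.86%

Molar mass = 2(12.01) + 3(1.008) + 1(14.01) + 1(32.07) = 73.124 g/mol
Mass of S per mole = 1 × 32.07 = 32.070 g
% S = 32.070 / 73.124 × 100 = 43.86%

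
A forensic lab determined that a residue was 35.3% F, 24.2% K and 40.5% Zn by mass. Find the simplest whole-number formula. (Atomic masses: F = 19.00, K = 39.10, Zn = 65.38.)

F3KZn

Assume 100 g: 35.3 g F, 24.2 g K, 40.5 g Zn.
F: 35.3 g ÷ 19.00 g/mol = 1.858 mol
K: 24.2 g ÷ 39.10 g/mol = 0.6189 mol
Zn: 40.5 g ÷ 65.38 g/mol = 0.6195 mol
Ratios (÷ 0.6189): F 3.002, K 1.000, Zn 1.001
Ratio ≈ 3:1:1, so the empirical formula is F3KZn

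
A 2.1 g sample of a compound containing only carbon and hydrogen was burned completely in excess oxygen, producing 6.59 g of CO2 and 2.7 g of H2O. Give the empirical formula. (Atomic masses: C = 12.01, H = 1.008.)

mol C = 6.59 / 44.01 = 0.1497; mass C = 0.1497 × 12.01 = 1.798 g
mol H = 2 × (2.7 / 18.02) = 0.2997; mass H = 0.2997 × 1.008 = 0.3021 g
Divide by the smallest (0.1497 mol C): C 1.000, H 2.001
Ratio ≈ 1:2, so the empirical formula is CH2

CH2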